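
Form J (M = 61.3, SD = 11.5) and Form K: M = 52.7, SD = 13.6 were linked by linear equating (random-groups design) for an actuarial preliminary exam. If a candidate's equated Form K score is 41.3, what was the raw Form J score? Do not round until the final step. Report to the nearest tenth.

51.7

Invert y = (SD_Y/SD_X)(x − M_X) + M_Y:
x = (SD_X/SD_Y)(y − M_Y) + M_X = (11.5/13.6)(41.3 − 52.7) + 61.3
x = 0.845588 × -11.400 + 61.3 = 51.7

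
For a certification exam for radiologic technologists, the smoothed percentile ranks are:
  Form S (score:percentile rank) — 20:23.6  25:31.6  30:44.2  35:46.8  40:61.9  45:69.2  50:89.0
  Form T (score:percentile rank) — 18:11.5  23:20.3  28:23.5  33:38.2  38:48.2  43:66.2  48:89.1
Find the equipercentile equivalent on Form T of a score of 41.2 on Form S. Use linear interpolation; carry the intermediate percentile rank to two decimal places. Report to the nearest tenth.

42.3

PR of 41.2 on Form S: 61.9 + (41.2 − 40)/(45 − 40) × (69.2 − 61.9) = 63.65
On Form T, PR 63.65 falls between score 38 (PR 48.2) and 43 (PR 66.2).
Interpolate: 38 + (63.65 − 48.2)/(66.2 − 48.2) × (43 − 38) = 42.3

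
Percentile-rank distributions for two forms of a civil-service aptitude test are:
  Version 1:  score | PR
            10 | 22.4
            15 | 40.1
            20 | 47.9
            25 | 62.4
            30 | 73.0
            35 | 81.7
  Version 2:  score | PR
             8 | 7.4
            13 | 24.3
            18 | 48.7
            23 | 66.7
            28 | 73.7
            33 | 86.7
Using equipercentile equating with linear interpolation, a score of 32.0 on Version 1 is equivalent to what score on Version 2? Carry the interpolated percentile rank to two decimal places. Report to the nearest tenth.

PR of 32.0 on Version 1: 73.0 + (32.0 − 30)/(35 − 30) × (81.7 − 73.0) = 76.48
On Version 2, PR 76.48 falls between score 28 (PR 73.7) and 33 (PR 86.7).
Interpolate: 28 + (76.48 − 73.7)/(86.7 − 73.7) × (33 − 28) = 29.1

29.1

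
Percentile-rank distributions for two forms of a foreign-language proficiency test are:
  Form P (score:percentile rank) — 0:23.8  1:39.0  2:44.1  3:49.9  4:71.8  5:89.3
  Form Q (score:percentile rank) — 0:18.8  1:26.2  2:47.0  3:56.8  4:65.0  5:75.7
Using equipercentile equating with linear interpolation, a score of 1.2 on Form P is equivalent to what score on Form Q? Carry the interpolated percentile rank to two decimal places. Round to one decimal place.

PR of 1.2 on Form P: 39.0 + (1.2 − 1)/(2 − 1) × (44.1 − 39.0) = 40.02
On Form Q, PR 40.02 falls between score 1 (PR 26.2) and 2 (PR 47.0).
Interpolate: 1 + (40.02 − 26.2)/(47.0 − 26.2) × (2 − 1) = 1.7

1.7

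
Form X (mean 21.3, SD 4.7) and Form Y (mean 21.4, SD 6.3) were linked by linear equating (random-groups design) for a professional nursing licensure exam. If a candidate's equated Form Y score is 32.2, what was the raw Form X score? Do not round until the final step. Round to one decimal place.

29.4

Invert y = (SD_Y/SD_X)(x − M_X) + M_Y:
x = (SD_X/SD_Y)(y − M_Y) + M_X = (4.7/6.3)(32.2 − 21.4) + 21.3
x = 0.746032 × 10.800 + 21.3 = 29.4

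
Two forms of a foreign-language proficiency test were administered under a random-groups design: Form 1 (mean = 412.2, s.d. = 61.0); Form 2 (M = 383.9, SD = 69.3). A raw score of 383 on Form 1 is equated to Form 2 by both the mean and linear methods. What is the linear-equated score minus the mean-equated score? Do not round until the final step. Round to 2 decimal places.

-3.97

Mean-equated: 383 + (383.9 − 412.2) = 354.70
Linear-equated: (69.3/61.0)(383 − 412.2) + 383.9 = 350.727
Difference = 350.727 − 354.70 = -3.97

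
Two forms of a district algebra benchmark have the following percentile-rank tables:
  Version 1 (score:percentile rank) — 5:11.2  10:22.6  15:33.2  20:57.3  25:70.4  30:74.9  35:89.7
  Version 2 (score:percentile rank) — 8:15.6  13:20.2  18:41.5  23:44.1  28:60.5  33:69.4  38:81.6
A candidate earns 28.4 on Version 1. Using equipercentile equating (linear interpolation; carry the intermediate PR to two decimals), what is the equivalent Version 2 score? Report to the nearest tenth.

34.7

PR of 28.4 on Version 1: 70.4 + (28.4 − 25)/(30 − 25) × (74.9 − 70.4) = 73.46
On Version 2, PR 73.46 falls between score 33 (PR 69.4) and 38 (PR 81.6).
Interpolate: 33 + (73.46 − 69.4)/(81.6 − 69.4) × (38 − 33) = 34.7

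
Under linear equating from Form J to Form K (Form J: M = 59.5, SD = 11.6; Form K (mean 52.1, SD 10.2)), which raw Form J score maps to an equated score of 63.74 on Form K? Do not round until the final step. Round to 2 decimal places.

Invert y = (SD_Y/SD_X)(x − M_X) + M_Y:
x = (SD_X/SD_Y)(y − M_Y) + M_X = (11.6/10.2)(63.74 − 52.1) + 59.5
x = 1.137255 × 11.640 + 59.5 = 72.74

72.74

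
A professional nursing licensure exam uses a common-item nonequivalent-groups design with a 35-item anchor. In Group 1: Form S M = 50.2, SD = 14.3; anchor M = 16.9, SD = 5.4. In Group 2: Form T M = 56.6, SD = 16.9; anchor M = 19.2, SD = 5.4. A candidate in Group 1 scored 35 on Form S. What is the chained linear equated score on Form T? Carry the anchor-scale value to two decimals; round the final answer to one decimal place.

31.4

Form S → anchor (Group 1): v = (5.4/14.3)(35 − 50.2) + 16.9 = 11.16
anchor → Form T (Group 2): y = (16.9/5.4)(11.16 − 19.2) + 56.6 = 31.4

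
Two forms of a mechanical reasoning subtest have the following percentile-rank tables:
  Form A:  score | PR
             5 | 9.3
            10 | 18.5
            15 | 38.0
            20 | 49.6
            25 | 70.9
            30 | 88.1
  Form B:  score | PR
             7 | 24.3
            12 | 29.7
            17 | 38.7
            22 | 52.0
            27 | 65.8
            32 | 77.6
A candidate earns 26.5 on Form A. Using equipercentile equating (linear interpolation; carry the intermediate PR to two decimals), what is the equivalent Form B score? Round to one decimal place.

31.3

PR of 26.5 on Form A: 70.9 + (26.5 − 25)/(30 − 25) × (88.1 − 70.9) = 76.06
On Form B, PR 76.06 falls between score 27 (PR 65.8) and 32 (PR 77.6).
Interpolate: 27 + (76.06 − 65.8)/(77.6 − 65.8) × (32 − 27) = 31.3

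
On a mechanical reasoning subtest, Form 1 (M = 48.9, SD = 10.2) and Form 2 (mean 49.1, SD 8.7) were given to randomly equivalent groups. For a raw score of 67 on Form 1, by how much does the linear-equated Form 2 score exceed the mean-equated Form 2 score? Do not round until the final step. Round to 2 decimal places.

Mean-equated: 67 + (49.1 − 48.9) = 67.20
Linear-equated: (8.7/10.2)(67 − 48.9) + 49.1 = 64.538
Difference = 64.538 − 67.20 = -2.66

-2.66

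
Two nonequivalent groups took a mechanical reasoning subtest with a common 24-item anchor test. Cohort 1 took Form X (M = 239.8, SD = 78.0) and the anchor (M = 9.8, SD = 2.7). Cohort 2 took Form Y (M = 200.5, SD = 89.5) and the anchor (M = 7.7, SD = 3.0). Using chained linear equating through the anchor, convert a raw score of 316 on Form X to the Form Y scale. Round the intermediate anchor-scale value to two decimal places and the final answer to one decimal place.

341.9

Form X → anchor (Cohort 1): v = (2.7/78.0)(316 − 239.8) + 9.8 = 12.44
anchor → Form Y (Cohort 2): y = (89.5/3.0)(12.44 − 7.7) + 200.5 = 341.9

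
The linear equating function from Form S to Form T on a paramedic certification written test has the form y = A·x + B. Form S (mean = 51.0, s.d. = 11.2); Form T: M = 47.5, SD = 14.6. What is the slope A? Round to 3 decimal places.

A = SD_Y / SD_X = 14.6 / 11.2 = 1.304

1.304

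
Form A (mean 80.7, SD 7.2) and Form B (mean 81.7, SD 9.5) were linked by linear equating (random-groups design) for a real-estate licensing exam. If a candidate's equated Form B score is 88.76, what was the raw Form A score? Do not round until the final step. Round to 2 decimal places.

86.05

Invert y = (SD_Y/SD_X)(x − M_X) + M_Y:
x = (SD_X/SD_Y)(y − M_Y) + M_X = (7.2/9.5)(88.76 − 81.7) + 80.7
x = 0.757895 × 7.060 + 80.7 = 86.05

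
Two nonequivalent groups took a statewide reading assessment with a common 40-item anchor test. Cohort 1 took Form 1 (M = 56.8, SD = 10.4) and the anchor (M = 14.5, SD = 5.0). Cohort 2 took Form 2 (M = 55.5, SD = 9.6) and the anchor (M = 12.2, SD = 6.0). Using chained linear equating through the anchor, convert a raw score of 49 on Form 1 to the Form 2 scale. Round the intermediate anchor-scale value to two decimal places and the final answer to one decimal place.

Form 1 → anchor (Cohort 1): v = (5.0/10.4)(49 − 56.8) + 14.5 = 10.75
anchor → Form 2 (Cohort 2): y = (9.6/6.0)(10.75 − 12.2) + 55.5 = 53.2

53.2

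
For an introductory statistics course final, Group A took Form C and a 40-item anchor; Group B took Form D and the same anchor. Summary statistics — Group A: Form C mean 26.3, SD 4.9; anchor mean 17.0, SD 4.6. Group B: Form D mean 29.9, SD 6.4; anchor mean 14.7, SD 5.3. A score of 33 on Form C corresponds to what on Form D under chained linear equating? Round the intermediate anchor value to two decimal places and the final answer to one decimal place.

Form C → anchor (Group A): v = (4.6/4.9)(33 − 26.3) + 17.0 = 23.29
anchor → Form D (Group B): y = (6.4/5.3)(23.29 − 14.7) + 29.9 = 40.3

40.3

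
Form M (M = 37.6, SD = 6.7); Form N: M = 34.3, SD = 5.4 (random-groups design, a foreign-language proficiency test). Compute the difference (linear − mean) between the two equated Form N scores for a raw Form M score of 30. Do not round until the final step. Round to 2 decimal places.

1.47

Mean-equated: 30 + (34.3 − 37.6) = 26.70
Linear-equated: (5.4/6.7)(30 − 37.6) + 34.3 = 28.175
Difference = 28.175 − 26.70 = 1.47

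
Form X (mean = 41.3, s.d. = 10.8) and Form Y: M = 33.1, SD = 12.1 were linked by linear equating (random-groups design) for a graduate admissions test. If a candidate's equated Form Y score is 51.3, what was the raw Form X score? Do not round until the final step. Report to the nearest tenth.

Invert y = (SD_Y/SD_X)(x − M_X) + M_Y:
x = (SD_X/SD_Y)(y − M_Y) + M_X = (10.8/12.1)(51.3 − 33.1) + 41.3
x = 0.892562 × 18.200 + 41.3 = 57.5

57.5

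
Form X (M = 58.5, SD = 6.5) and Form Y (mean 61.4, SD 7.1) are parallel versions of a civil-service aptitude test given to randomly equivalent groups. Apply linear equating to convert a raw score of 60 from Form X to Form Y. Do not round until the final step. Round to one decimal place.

Linear equating: y = (SD_Y/SD_X)(x − M_X) + M_Y
y = (7.1/6.5)(60 − 58.5) + 61.4
y = 1.092308 × 1.5 + 61.4 = 1.6385 + 61.4 = 63.0

63.0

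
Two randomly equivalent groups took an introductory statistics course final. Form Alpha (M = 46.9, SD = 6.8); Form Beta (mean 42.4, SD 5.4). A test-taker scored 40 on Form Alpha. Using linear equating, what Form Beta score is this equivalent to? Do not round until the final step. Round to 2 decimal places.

36.92

Linear equating: y = (SD_Y/SD_X)(x − M_X) + M_Y
y = (5.4/6.8)(40 − 46.9) + 42.4
y = 0.794118 × -6.9 + 42.4 = -5.4794 + 42.4 = 36.92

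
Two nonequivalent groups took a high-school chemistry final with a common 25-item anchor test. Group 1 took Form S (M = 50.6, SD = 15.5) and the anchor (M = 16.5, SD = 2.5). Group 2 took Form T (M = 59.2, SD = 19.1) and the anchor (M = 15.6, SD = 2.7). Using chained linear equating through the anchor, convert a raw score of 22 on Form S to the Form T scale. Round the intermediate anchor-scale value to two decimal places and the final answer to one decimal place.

33.0

Form S → anchor (Group 1): v = (2.5/15.5)(22 − 50.6) + 16.5 = 11.89
anchor → Form T (Group 2): y = (19.1/2.7)(11.89 − 15.6) + 59.2 = 33.0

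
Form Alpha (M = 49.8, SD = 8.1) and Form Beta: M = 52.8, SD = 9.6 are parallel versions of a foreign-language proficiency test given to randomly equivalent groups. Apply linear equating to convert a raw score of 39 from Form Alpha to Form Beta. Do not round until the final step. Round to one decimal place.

40.0

Linear equating: y = (SD_Y/SD_X)(x − M_X) + M_Y
y = (9.6/8.1)(39 − 49.8) + 52.8
y = 1.185185 × -10.8 + 52.8 = -12.8000 + 52.8 = 40.0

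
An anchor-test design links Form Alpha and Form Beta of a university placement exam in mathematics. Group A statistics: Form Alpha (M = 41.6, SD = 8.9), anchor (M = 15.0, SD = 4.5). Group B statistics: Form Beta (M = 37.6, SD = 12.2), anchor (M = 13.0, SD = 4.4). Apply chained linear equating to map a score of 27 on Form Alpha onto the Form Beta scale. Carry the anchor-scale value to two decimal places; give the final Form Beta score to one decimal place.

Form Alpha → anchor (Group A): v = (4.5/8.9)(27 − 41.6) + 15.0 = 7.62
anchor → Form Beta (Group B): y = (12.2/4.4)(7.62 − 13.0) + 37.6 = 22.7

22.7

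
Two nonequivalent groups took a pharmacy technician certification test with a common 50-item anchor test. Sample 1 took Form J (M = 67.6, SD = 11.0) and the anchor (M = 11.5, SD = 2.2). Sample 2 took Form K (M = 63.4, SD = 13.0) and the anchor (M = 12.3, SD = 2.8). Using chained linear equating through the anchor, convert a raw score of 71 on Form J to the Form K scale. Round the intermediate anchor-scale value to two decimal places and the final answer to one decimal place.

62.8

Form J → anchor (Sample 1): v = (2.2/11.0)(71 − 67.6) + 11.5 = 12.18
anchor → Form K (Sample 2): y = (13.0/2.8)(12.18 − 12.3) + 63.4 = 62.8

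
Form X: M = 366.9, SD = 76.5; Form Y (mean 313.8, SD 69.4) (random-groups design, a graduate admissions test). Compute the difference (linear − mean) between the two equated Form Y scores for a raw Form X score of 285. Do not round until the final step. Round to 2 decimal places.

Mean-equated: 285 + (313.8 − 366.9) = 231.90
Linear-equated: (69.4/76.5)(285 − 366.9) + 313.8 = 239.501
Difference = 239.501 − 231.90 = 7.60

7.60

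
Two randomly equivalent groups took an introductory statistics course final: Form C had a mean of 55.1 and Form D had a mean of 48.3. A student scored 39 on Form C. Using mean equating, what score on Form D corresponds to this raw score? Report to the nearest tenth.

Mean equating: y = x + (M_Y − M_X) = 39 + (48.3 − 55.1) = 32.2

32.2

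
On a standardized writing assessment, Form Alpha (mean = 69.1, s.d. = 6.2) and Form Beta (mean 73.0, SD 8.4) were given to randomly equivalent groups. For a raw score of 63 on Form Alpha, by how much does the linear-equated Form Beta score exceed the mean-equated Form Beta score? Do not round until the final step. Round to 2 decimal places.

Mean-equated: 63 + (73.0 − 69.1) = 66.90
Linear-equated: (8.4/6.2)(63 − 69.1) + 73.0 = 64.735
Difference = 64.735 − 66.90 = -2.16

-2.16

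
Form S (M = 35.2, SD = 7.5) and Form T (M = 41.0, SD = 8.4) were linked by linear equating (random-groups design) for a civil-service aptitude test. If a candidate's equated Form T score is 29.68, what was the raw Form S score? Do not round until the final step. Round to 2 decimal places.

25.09

Invert y = (SD_Y/SD_X)(x − M_X) + M_Y:
x = (SD_X/SD_Y)(y − M_Y) + M_X = (7.5/8.4)(29.68 − 41.0) + 35.2
x = 0.892857 × -11.320 + 35.2 = 25.09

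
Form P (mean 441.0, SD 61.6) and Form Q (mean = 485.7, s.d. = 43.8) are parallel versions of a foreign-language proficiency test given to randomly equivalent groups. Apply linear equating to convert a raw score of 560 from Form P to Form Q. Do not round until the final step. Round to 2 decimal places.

570.31

Linear equating: y = (SD_Y/SD_X)(x − M_X) + M_Y
y = (43.8/61.6)(560 − 441.0) + 485.7
y = 0.711039 × 119.0 + 485.7 = 84.6136 + 485.7 = 570.31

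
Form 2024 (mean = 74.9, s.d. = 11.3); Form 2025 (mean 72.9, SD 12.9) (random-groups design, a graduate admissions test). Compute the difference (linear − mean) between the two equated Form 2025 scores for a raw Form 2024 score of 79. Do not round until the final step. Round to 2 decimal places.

0.58

Mean-equated: 79 + (72.9 − 74.9) = 77.00
Linear-equated: (12.9/11.3)(79 − 74.9) + 72.9 = 77.581
Difference = 77.581 − 77.00 = 0.58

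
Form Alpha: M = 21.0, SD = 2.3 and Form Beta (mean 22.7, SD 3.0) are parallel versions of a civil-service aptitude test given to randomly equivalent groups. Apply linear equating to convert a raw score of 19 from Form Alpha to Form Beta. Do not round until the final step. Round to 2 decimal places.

20.09

Linear equating: y = (SD_Y/SD_X)(x − M_X) + M_Y
y = (3.0/2.3)(19 − 21.0) + 22.7
y = 1.304348 × -2.0 + 22.7 = -2.6087 + 22.7 = 20.09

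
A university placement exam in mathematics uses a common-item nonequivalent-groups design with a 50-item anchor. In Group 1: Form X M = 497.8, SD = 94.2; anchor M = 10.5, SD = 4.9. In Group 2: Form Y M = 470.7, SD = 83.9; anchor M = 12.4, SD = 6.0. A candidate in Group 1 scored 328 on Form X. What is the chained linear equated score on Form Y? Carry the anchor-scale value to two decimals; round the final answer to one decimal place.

320.7

Form X → anchor (Group 1): v = (4.9/94.2)(328 − 497.8) + 10.5 = 1.67
anchor → Form Y (Group 2): y = (83.9/6.0)(1.67 − 12.4) + 470.7 = 320.7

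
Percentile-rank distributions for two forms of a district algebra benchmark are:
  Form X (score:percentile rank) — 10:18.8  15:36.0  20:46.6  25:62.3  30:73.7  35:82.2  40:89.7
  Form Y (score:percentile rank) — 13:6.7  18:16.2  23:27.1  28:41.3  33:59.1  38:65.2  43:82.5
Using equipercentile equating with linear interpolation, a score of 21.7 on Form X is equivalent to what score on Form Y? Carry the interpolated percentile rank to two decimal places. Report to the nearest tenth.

31.0

PR of 21.7 on Form X: 46.6 + (21.7 − 20)/(25 − 20) × (62.3 − 46.6) = 51.94
On Form Y, PR 51.94 falls between score 28 (PR 41.3) and 33 (PR 59.1).
Interpolate: 28 + (51.94 − 41.3)/(59.1 − 41.3) × (33 − 28) = 31.0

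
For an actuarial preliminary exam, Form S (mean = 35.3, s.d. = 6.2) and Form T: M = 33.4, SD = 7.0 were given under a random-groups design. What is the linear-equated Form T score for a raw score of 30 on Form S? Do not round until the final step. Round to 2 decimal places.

Linear equating: y = (SD_Y/SD_X)(x − M_X) + M_Y
y = (7.0/6.2)(30 − 35.3) + 33.4
y = 1.129032 × -5.3 + 33.4 = -5.9839 + 33.4 = 27.42

27.42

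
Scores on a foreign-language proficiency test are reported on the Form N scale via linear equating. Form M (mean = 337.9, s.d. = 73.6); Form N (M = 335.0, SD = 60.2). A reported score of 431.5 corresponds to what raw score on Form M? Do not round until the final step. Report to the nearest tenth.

Invert y = (SD_Y/SD_X)(x − M_X) + M_Y:
x = (SD_X/SD_Y)(y − M_Y) + M_X = (73.6/60.2)(431.5 − 335.0) + 337.9
x = 1.222591 × 96.500 + 337.9 = 455.9

455.9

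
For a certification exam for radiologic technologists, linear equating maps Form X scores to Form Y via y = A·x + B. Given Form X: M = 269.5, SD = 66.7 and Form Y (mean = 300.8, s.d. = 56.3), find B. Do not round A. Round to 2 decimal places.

A = SD_Y / SD_X = 56.3 / 66.7 = 0.844078
B = M_Y − A·M_X = 300.8 − 0.844078 × 269.5 = 73.32

73.32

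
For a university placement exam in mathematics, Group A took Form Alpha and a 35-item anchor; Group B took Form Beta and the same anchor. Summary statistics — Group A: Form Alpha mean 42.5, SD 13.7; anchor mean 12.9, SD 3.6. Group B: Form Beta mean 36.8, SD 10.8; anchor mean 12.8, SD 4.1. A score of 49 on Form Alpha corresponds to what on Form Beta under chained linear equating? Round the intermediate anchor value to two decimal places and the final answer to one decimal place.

41.6

Form Alpha → anchor (Group A): v = (3.6/13.7)(49 − 42.5) + 12.9 = 14.61
anchor → Form Beta (Group B): y = (10.8/4.1)(14.61 − 12.8) + 36.8 = 41.6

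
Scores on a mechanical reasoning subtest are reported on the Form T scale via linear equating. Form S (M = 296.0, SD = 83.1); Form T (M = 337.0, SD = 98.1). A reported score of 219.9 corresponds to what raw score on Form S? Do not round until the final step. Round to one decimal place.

196.8

Invert y = (SD_Y/SD_X)(x − M_X) + M_Y:
x = (SD_X/SD_Y)(y − M_Y) + M_X = (83.1/98.1)(219.9 − 337.0) + 296.0
x = 0.847095 × -117.100 + 296.0 = 196.8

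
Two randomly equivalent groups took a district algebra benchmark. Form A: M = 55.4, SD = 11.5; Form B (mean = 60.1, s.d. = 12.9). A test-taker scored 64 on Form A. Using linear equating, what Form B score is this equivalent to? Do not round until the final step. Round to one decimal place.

Linear equating: y = (SD_Y/SD_X)(x − M_X) + M_Y
y = (12.9/11.5)(64 − 55.4) + 60.1
y = 1.121739 × 8.6 + 60.1 = 9.6470 + 60.1 = 69.7

69.7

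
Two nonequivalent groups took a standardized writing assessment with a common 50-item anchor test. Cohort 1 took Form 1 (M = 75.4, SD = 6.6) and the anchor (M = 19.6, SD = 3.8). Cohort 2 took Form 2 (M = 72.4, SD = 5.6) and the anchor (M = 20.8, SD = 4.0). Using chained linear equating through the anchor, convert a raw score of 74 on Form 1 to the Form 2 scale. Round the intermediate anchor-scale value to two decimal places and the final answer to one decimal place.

69.6

Form 1 → anchor (Cohort 1): v = (3.8/6.6)(74 − 75.4) + 19.6 = 18.79
anchor → Form 2 (Cohort 2): y = (5.6/4.0)(18.79 − 20.8) + 72.4 = 69.6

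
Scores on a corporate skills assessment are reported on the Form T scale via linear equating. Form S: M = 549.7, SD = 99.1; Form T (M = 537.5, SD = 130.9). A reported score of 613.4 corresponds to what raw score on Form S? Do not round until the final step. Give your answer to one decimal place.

607.2

Invert y = (SD_Y/SD_X)(x − M_X) + M_Y:
x = (SD_X/SD_Y)(y − M_Y) + M_X = (99.1/130.9)(613.4 − 537.5) + 549.7
x = 0.757066 × 75.900 + 549.7 = 607.2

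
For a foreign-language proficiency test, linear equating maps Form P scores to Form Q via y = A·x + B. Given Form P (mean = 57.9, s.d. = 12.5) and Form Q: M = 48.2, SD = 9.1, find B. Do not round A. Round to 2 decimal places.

6.05

A = SD_Y / SD_X = 9.1 / 12.5 = 0.728000
B = M_Y − A·M_X = 48.2 − 0.728000 × 57.9 = 6.05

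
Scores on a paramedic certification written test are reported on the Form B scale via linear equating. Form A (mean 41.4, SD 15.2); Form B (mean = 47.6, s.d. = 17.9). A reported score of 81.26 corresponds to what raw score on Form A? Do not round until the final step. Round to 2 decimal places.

69.98

Invert y = (SD_Y/SD_X)(x − M_X) + M_Y:
x = (SD_X/SD_Y)(y − M_Y) + M_X = (15.2/17.9)(81.26 − 47.6) + 41.4
x = 0.849162 × 33.660 + 41.4 = 69.98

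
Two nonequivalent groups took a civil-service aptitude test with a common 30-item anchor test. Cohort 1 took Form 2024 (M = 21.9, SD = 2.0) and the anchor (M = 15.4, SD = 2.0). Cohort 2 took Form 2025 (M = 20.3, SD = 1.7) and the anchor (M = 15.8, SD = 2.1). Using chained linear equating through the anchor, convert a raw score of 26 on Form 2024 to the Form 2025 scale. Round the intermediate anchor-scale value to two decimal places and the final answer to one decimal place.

Form 2024 → anchor (Cohort 1): v = (2.0/2.0)(26 − 21.9) + 15.4 = 19.50
anchor → Form 2025 (Cohort 2): y = (1.7/2.1)(19.50 − 15.8) + 20.3 = 23.3

23.3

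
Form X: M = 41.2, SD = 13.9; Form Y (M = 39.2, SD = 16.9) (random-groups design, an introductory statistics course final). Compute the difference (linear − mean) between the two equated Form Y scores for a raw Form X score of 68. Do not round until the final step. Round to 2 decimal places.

Mean-equated: 68 + (39.2 − 41.2) = 66.00
Linear-equated: (16.9/13.9)(68 − 41.2) + 39.2 = 71.784
Difference = 71.784 − 66.00 = 5.78

5.78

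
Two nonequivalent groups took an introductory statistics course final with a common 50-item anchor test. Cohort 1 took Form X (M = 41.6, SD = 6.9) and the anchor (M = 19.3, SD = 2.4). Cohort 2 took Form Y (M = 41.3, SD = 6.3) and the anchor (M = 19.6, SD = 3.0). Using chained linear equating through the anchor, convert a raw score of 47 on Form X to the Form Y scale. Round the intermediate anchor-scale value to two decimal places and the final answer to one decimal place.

Form X → anchor (Cohort 1): v = (2.4/6.9)(47 − 41.6) + 19.3 = 21.18
anchor → Form Y (Cohort 2): y = (6.3/3.0)(21.18 − 19.6) + 41.3 = 44.6

44.6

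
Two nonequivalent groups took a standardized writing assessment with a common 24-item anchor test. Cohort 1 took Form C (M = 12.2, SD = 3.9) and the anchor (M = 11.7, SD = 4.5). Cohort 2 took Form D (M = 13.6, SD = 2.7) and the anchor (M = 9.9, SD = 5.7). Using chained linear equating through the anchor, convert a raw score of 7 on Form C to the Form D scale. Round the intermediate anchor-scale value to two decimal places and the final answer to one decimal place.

11.6

Form C → anchor (Cohort 1): v = (4.5/3.9)(7 − 12.2) + 11.7 = 5.70
anchor → Form D (Cohort 2): y = (2.7/5.7)(5.70 − 9.9) + 13.6 = 11.6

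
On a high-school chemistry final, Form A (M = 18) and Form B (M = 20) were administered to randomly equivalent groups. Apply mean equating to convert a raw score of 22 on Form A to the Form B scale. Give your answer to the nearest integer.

Mean equating: y = x + (M_Y − M_X) = 22 + (20 − 18) = 24

24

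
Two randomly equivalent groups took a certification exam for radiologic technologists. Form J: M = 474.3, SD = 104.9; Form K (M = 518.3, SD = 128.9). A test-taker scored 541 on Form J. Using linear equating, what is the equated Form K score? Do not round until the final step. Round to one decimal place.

Linear equating: y = (SD_Y/SD_X)(x − M_X) + M_Y
y = (128.9/104.9)(541 − 474.3) + 518.3
y = 1.228789 × 66.7 + 518.3 = 81.9602 + 518.3 = 600.3

600.3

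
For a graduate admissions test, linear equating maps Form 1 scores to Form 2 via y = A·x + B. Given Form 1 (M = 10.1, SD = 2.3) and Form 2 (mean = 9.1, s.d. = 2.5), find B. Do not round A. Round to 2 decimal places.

-1.88

A = SD_Y / SD_X = 2.5 / 2.3 = 1.086957
B = M_Y − A·M_X = 9.1 − 1.086957 × 10.1 = -1.88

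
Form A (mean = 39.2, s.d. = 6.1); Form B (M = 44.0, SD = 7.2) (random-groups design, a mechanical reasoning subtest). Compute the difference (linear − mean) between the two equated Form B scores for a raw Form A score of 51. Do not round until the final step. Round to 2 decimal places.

Mean-equated: 51 + (44.0 − 39.2) = 55.80
Linear-equated: (7.2/6.1)(51 − 39.2) + 44.0 = 57.928
Difference = 57.928 − 55.80 = 2.13

2.13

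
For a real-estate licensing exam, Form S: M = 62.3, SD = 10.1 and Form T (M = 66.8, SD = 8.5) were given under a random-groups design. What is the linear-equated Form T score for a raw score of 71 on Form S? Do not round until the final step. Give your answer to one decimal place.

Linear equating: y = (SD_Y/SD_X)(x − M_X) + M_Y
y = (8.5/10.1)(71 − 62.3) + 66.8
y = 0.841584 × 8.7 + 66.8 = 7.3218 + 66.8 = 74.1

74.1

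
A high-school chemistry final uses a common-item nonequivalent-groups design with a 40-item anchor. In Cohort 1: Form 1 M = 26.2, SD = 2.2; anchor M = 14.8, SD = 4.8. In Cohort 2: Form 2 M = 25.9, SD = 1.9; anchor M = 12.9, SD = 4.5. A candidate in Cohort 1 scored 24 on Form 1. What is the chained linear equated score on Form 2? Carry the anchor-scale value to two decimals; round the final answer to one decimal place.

24.7

Form 1 → anchor (Cohort 1): v = (4.8/2.2)(24 − 26.2) + 14.8 = 10.00
anchor → Form 2 (Cohort 2): y = (1.9/4.5)(10.00 − 12.9) + 25.9 = 24.7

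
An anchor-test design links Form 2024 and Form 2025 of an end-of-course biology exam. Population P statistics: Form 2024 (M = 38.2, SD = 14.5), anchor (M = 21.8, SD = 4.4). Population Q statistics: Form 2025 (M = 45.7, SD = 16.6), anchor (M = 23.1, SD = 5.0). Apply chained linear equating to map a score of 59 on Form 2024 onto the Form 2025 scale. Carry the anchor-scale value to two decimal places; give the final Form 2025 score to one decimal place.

62.3

Form 2024 → anchor (Population P): v = (4.4/14.5)(59 − 38.2) + 21.8 = 28.11
anchor → Form 2025 (Population Q): y = (16.6/5.0)(28.11 − 23.1) + 45.7 = 62.3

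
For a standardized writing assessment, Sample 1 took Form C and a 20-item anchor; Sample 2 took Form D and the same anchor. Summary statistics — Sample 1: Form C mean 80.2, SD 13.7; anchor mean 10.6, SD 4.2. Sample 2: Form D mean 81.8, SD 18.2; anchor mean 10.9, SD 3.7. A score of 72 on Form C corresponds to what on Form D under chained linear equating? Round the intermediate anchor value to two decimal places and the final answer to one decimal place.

Form C → anchor (Sample 1): v = (4.2/13.7)(72 − 80.2) + 10.6 = 8.09
anchor → Form D (Sample 2): y = (18.2/3.7)(8.09 − 10.9) + 81.8 = 68.0

68.0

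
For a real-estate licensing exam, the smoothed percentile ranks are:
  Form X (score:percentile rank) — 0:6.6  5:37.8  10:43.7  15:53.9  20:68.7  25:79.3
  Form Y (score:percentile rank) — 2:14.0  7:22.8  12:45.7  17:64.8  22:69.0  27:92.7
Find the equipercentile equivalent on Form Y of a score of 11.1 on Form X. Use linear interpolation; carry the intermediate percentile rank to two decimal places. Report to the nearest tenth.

PR of 11.1 on Form X: 43.7 + (11.1 − 10)/(15 − 10) × (53.9 − 43.7) = 45.94
On Form Y, PR 45.94 falls between score 12 (PR 45.7) and 17 (PR 64.8).
Interpolate: 12 + (45.94 − 45.7)/(64.8 − 45.7) × (17 − 12) = 12.1

12.1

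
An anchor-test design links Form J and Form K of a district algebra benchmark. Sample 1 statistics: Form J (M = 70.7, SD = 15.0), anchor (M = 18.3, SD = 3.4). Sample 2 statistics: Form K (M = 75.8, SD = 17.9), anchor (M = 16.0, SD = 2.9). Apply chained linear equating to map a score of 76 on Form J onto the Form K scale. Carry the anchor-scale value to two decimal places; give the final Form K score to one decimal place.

Form J → anchor (Sample 1): v = (3.4/15.0)(76 − 70.7) + 18.3 = 19.50
anchor → Form K (Sample 2): y = (17.9/2.9)(19.50 − 16.0) + 75.8 = 97.4

97.4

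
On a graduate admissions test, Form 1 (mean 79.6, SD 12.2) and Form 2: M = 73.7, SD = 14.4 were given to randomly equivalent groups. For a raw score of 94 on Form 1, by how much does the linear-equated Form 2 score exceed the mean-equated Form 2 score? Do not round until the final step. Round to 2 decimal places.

Mean-equated: 94 + (73.7 − 79.6) = 88.10
Linear-equated: (14.4/12.2)(94 − 79.6) + 73.7 = 90.697
Difference = 90.697 − 88.10 = 2.60

2.60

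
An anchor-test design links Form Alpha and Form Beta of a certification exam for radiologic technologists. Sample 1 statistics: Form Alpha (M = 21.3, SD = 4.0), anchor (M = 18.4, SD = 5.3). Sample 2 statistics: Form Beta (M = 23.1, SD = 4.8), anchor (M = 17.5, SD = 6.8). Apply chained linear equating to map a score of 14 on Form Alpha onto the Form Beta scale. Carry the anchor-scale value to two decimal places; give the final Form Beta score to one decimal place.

Form Alpha → anchor (Sample 1): v = (5.3/4.0)(14 − 21.3) + 18.4 = 8.73
anchor → Form Beta (Sample 2): y = (4.8/6.8)(8.73 − 17.5) + 23.1 = 16.9

16.9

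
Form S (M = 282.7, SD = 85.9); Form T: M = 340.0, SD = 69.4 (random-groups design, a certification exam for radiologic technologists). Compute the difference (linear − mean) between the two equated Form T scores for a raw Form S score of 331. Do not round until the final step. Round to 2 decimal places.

Mean-equated: 331 + (340.0 − 282.7) = 388.30
Linear-equated: (69.4/85.9)(331 − 282.7) + 340.0 = 379.022
Difference = 379.022 − 388.30 = -9.28

-9.28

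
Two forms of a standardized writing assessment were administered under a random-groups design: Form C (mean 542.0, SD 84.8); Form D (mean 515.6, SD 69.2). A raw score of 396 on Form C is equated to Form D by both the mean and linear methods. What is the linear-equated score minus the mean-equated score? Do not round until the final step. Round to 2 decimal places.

26.86

Mean-equated: 396 + (515.6 − 542.0) = 369.60
Linear-equated: (69.2/84.8)(396 − 542.0) + 515.6 = 396.458
Difference = 396.458 − 369.60 = 26.86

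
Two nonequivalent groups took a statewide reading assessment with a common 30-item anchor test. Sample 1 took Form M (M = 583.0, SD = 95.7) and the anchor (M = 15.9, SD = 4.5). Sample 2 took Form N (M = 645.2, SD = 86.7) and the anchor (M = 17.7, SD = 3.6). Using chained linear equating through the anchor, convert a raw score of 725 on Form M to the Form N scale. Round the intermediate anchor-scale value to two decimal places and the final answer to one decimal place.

Form M → anchor (Sample 1): v = (4.5/95.7)(725 − 583.0) + 15.9 = 22.58
anchor → Form N (Sample 2): y = (86.7/3.6)(22.58 − 17.7) + 645.2 = 762.7

762.7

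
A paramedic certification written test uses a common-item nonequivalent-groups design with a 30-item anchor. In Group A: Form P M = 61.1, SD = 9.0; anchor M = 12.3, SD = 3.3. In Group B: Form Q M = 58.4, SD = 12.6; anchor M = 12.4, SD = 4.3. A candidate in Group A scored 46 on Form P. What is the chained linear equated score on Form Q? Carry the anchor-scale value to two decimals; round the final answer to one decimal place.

41.9

Form P → anchor (Group A): v = (3.3/9.0)(46 − 61.1) + 12.3 = 6.76
anchor → Form Q (Group B): y = (12.6/4.3)(6.76 − 12.4) + 58.4 = 41.9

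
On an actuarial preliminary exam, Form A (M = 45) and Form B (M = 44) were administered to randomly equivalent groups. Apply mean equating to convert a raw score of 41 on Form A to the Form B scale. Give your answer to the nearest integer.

Mean equating: y = x + (M_Y − M_X) = 41 + (44 − 45) = 40

40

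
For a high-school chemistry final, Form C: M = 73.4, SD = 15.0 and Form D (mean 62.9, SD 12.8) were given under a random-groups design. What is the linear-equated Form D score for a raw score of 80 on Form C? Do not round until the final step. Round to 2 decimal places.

68.53

Linear equating: y = (SD_Y/SD_X)(x − M_X) + M_Y
y = (12.8/15.0)(80 − 73.4) + 62.9
y = 0.853333 × 6.6 + 62.9 = 5.6320 + 62.9 = 68.53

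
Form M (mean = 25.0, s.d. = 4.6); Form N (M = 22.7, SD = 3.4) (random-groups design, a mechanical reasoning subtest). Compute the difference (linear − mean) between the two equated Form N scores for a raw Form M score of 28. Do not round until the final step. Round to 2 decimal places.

Mean-equated: 28 + (22.7 − 25.0) = 25.70
Linear-equated: (3.4/4.6)(28 − 25.0) + 22.7 = 24.917
Difference = 24.917 − 25.70 = -0.78

-0.78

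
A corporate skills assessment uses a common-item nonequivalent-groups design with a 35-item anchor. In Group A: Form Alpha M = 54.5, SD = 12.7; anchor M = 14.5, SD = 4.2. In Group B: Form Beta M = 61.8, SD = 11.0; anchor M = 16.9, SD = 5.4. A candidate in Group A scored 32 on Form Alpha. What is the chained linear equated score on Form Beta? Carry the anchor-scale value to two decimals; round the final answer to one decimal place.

41.8

Form Alpha → anchor (Group A): v = (4.2/12.7)(32 − 54.5) + 14.5 = 7.06
anchor → Form Beta (Group B): y = (11.0/5.4)(7.06 − 16.9) + 61.8 = 41.8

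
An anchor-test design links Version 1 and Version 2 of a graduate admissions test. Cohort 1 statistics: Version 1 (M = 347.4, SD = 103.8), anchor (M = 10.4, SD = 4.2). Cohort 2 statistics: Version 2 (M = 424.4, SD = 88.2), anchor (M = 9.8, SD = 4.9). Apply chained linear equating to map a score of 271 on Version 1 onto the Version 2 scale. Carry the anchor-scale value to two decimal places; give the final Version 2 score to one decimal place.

Version 1 → anchor (Cohort 1): v = (4.2/103.8)(271 − 347.4) + 10.4 = 7.31
anchor → Version 2 (Cohort 2): y = (88.2/4.9)(7.31 − 9.8) + 424.4 = 379.6

379.6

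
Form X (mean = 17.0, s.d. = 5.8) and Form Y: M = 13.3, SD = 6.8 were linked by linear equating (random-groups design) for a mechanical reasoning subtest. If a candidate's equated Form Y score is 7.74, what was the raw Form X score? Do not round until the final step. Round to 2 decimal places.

Invert y = (SD_Y/SD_X)(x − M_X) + M_Y:
x = (SD_X/SD_Y)(y − M_Y) + M_X = (5.8/6.8)(7.74 − 13.3) + 17.0
x = 0.852941 × -5.560 + 17.0 = 12.26

12.26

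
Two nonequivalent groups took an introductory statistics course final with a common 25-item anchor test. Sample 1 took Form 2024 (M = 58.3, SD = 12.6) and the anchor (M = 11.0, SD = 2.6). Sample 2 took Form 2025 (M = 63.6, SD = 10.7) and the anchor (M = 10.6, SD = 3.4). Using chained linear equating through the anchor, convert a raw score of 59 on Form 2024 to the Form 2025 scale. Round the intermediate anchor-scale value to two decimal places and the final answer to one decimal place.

Form 2024 → anchor (Sample 1): v = (2.6/12.6)(59 − 58.3) + 11.0 = 11.14
anchor → Form 2025 (Sample 2): y = (10.7/3.4)(11.14 − 10.6) + 63.6 = 65.3

65.3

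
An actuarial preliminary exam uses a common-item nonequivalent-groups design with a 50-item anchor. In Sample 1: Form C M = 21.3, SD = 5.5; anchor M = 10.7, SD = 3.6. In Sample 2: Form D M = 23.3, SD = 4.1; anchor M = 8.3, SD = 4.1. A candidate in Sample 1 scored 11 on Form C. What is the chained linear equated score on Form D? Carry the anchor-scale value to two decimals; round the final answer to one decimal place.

Form C → anchor (Sample 1): v = (3.6/5.5)(11 − 21.3) + 10.7 = 3.96
anchor → Form D (Sample 2): y = (4.1/4.1)(3.96 − 8.3) + 23.3 = 19.0

19.0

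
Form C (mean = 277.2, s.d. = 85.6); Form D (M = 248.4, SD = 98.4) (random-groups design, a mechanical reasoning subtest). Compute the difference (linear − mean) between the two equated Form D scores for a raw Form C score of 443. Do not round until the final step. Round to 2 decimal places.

Mean-equated: 443 + (248.4 − 277.2) = 414.20
Linear-equated: (98.4/85.6)(443 − 277.2) + 248.4 = 438.993
Difference = 438.993 − 414.20 = 24.79

24.79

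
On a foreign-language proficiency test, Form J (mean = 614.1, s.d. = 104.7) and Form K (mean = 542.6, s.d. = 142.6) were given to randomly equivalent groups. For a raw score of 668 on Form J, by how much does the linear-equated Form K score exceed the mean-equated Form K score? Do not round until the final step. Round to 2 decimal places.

Mean-equated: 668 + (542.6 − 614.1) = 596.50
Linear-equated: (142.6/104.7)(668 − 614.1) + 542.6 = 616.011
Difference = 616.011 − 596.50 = 19.51

19.51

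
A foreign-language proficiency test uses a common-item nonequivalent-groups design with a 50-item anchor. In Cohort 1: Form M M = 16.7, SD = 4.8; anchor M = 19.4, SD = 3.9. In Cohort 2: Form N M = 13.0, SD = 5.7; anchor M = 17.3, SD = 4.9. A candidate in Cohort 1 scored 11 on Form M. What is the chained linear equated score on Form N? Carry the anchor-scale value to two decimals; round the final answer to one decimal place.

Form M → anchor (Cohort 1): v = (3.9/4.8)(11 − 16.7) + 19.4 = 14.77
anchor → Form N (Cohort 2): y = (5.7/4.9)(14.77 − 17.3) + 13.0 = 10.1

10.1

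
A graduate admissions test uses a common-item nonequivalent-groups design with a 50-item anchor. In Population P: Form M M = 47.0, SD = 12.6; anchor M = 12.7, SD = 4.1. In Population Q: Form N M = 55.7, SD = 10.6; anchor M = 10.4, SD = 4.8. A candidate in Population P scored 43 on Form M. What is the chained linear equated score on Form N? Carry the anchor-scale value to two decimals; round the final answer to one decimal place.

Form M → anchor (Population P): v = (4.1/12.6)(43 − 47.0) + 12.7 = 11.40
anchor → Form N (Population Q): y = (10.6/4.8)(11.40 − 10.4) + 55.7 = 57.9

57.9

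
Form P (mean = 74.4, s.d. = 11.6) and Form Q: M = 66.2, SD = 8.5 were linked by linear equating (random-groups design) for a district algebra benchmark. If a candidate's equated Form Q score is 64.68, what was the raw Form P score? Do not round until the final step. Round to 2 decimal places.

72.33

Invert y = (SD_Y/SD_X)(x − M_X) + M_Y:
x = (SD_X/SD_Y)(y − M_Y) + M_X = (11.6/8.5)(64.68 − 66.2) + 74.4
x = 1.364706 × -1.520 + 74.4 = 72.33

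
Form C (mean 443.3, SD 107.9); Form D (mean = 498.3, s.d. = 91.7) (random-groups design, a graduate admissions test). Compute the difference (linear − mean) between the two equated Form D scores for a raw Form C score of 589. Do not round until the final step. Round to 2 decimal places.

Mean-equated: 589 + (498.3 − 443.3) = 644.00
Linear-equated: (91.7/107.9)(589 − 443.3) + 498.3 = 622.125
Difference = 622.125 − 644.00 = -21.88

-21.88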